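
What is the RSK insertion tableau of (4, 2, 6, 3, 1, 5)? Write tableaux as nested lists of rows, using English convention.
After inserting 4: P = [[4]].
After inserting 2: P = [[2], [4]].
After inserting 6: P = [[2, 6], [4]].
After inserting 3: P = [[2, 3], [4, 6]].
After inserting 1: P = [[1, 3], [2, 6], [4]].
After inserting 5: P = [[1, 3, 5], [2, 6], [4]].

So P = [[1, 3, 5], [2, 6], [4]].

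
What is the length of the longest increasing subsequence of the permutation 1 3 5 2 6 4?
4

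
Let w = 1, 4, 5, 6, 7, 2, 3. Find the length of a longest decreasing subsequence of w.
2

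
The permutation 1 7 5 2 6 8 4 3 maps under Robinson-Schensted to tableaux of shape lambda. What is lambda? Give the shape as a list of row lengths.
[4, 2, 1, 1]

Row-insert each entry into an empty tableau.

After inserting 1: P = [[1]].
After inserting 7: P = [[1, 7]].
After inserting 5: P = [[1, 5], [7]].
After inserting 2: P = [[1, 2], [5], [7]].
After inserting 6: P = [[1, 2, 6], [5], [7]].
After inserting 8: P = [[1, 2, 6, 8], [5], [7]].
After inserting 4: P = [[1, 2, 4, 8], [5, 6], [7]].
After inserting 3: P = [[1, 2, 3, 8], [4, 6], [5], [7]].

The final insertion tableau P = [[1, 2, 3, 8], [4, 6], [5], [7]] has shape [4, 2, 1, 1].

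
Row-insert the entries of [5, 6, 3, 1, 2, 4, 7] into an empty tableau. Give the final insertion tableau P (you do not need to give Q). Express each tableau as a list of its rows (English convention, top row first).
Insert 5: appended to row 1. P = [[5]].
Insert 6: appended to row 1. P = [[5, 6]].
Insert 3: 3 bumps 5 from row 1; 5 starts row 2. P = [[3, 6], [5]].
Insert 1: 1 bumps 3 from row 1; 3 bumps 5 from row 2; 5 starts row 3. P = [[1, 6], [3], [5]].
Insert 2: 2 bumps 6 from row 1; 6 appends to row 2. P = [[1, 2], [3, 6], [5]].
Insert 4: appended to row 1. P = [[1, 2, 4], [3, 6], [5]].
Insert 7: appended to row 1. P = [[1, 2, 4, 7], [3, 6], [5]].

So P = [[1, 2, 4, 7], [3, 6], [5]].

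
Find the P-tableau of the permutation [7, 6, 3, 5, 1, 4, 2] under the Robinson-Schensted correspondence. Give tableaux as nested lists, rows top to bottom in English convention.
Insert 7: appended to row 1. P = [[7]].
Insert 6: 6 bumps 7 from row 1; 7 starts row 2. P = [[6], [7]].
Insert 3: 3 bumps 6 from row 1; 6 bumps 7 from row 2; 7 starts row 3. P = [[3], [6], [7]].
Insert 5: appended to row 1. P = [[3, 5], [6], [7]].
Insert 1: 1 bumps 3 from row 1; 3 bumps 6 from row 2; 6 bumps 7 from row 3; 7 starts row 4. P = [[1, 5], [3], [6], [7]].
Insert 4: 4 bumps 5 from row 1; 5 appends to row 2. P = [[1, 4], [3, 5], [6], [7]].
Insert 2: 2 bumps 4 from row 1; 4 bumps 5 from row 2; 5 bumps 6 from row 3; 6 bumps 7 from row 4; 7 starts row 5. P = [[1, 2], [3, 4], [5], [6], [7]].

So P = [[1, 2], [3, 4], [5], [6], [7]].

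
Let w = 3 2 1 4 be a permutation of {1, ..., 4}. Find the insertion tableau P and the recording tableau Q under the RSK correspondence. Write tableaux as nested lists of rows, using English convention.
Insert each entry of the permutation into P by Schensted row insertion, recording in Q the position of each new cell.

After inserting 3: P = [[3]].
After inserting 2: P = [[2], [3]].
After inserting 1: P = [[1], [2], [3]].
After inserting 4: P = [[1, 4], [2], [3]].

So P = [[1, 4], [2], [3]], Q = [[1, 4], [2], [3]].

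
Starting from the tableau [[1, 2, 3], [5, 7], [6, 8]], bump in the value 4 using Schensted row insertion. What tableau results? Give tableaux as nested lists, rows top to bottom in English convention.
[[1, 2, 3, 4], [5, 7], [6, 8]]

4 is larger than every entry of row 1, so it is appended to row 1. The new tableau is [[1, 2, 3, 4], [5, 7], [6, 8]].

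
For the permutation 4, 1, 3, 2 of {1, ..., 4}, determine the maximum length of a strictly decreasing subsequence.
3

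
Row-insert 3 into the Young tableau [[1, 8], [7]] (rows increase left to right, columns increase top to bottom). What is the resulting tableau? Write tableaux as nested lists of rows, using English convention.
[[1, 3], [7, 8]]

In row 1, 3 replaces 8 (the leftmost entry greater than 3); 8 is bumped to row 2. 8 is appended to row 2. The new tableau is [[1, 3], [7, 8]].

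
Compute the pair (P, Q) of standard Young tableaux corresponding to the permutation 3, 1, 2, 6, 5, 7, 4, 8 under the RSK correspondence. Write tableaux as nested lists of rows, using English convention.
Insert each entry of the permutation into P by Schensted row insertion, recording in Q the position of each new cell.

Insert 3: appended to row 1. P = [[3]].
Insert 1: 1 bumps 3 from row 1; 3 starts row 2. P = [[1], [3]].
Insert 2: appended to row 1. P = [[1, 2], [3]].
Insert 6: appended to row 1. P = [[1, 2, 6], [3]].
Insert 5: 5 bumps 6 from row 1; 6 appends to row 2. P = [[1, 2, 5], [3, 6]].
Insert 7: appended to row 1. P = [[1, 2, 5, 7], [3, 6]].
Insert 4: 4 bumps 5 from row 1; 5 bumps 6 from row 2; 6 starts row 3. P = [[1, 2, 4, 7], [3, 5], [6]].
Insert 8: appended to row 1. P = [[1, 2, 4, 7, 8], [3, 5], [6]].

So P = [[1, 2, 4, 7, 8], [3, 5], [6]], Q = [[1, 3, 4, 6, 8], [2, 5], [7]].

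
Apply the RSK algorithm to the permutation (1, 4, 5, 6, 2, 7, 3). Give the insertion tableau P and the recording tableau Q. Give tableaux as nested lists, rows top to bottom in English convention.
P = [[1, 2, 3, 6, 7], [4, 5]], Q = [[1, 2, 3, 4, 6], [5, 7]]

Insert each entry of the permutation into P by Schensted row insertion, recording in Q the position of each new cell.

After inserting 1: P = [[1]].
After inserting 4: P = [[1, 4]].
After inserting 5: P = [[1, 4, 5]].
After inserting 6: P = [[1, 4, 5, 6]].
After inserting 2: P = [[1, 2, 5, 6], [4]].
After inserting 7: P = [[1, 2, 5, 6, 7], [4]].
After inserting 3: P = [[1, 2, 3, 6, 7], [4, 5]].

So P = [[1, 2, 3, 6, 7], [4, 5]], Q = [[1, 2, 3, 4, 6], [5, 7]].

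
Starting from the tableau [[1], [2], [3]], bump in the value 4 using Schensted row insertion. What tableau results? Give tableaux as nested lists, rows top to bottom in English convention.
4 is larger than every entry of row 1, so it is appended to row 1. The new tableau is [[1, 4], [2], [3]].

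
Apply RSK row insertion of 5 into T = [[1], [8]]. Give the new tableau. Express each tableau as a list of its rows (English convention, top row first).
5 is larger than every entry of row 1, so it is appended to row 1. The new tableau is [[1, 5], [8]].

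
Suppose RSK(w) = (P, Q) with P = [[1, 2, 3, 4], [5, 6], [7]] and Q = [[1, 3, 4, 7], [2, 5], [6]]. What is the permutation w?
Reverse RSK: for i = n, n-1, ..., 1, locate i in Q, remove the corresponding corner cell from P, and reverse-bump its entry up through P; the value ejected from row 1 is w(i).

So w = 5 1 2 7 6 3 4.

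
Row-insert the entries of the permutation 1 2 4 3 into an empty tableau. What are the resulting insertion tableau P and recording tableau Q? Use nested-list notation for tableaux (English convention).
Insert each entry of the permutation into P by Schensted row insertion, recording in Q the position of each new cell.

Insert 1: appended to row 1. P = [[1]].
Insert 2: appended to row 1. P = [[1, 2]].
Insert 4: appended to row 1. P = [[1, 2, 4]].
Insert 3: 3 bumps 4 from row 1; 4 starts row 2. P = [[1, 2, 3], [4]].

So P = [[1, 2, 3], [4]], Q = [[1, 2, 3], [4]].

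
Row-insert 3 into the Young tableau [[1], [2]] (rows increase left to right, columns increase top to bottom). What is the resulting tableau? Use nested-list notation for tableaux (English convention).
3 is larger than every entry of row 1, so it is appended to row 1. The new tableau is [[1, 3], [2]].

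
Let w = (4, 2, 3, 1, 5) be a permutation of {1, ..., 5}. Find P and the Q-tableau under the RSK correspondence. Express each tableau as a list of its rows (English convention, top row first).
P = [[1, 3, 5], [2], [4]], Q = [[1, 3, 5], [2], [4]]

Insert each entry of the permutation into P by Schensted row insertion, recording in Q the position of each new cell.

Insert 4: appended to row 1. P = [[4]], Q = [[1]].
Insert 2: 2 bumps 4 from row 1; 4 starts row 2. P = [[2], [4]], Q = [[1], [2]].
Insert 3: appended to row 1. P = [[2, 3], [4]], Q = [[1, 3], [2]].
Insert 1: 1 bumps 2 from row 1; 2 bumps 4 from row 2; 4 starts row 3. P = [[1, 3], [2], [4]], Q = [[1, 3], [2], [4]].
Insert 5: appended to row 1. P = [[1, 3, 5], [2], [4]], Q = [[1, 3, 5], [2], [4]].

So P = [[1, 3, 5], [2], [4]], Q = [[1, 3, 5], [2], [4]].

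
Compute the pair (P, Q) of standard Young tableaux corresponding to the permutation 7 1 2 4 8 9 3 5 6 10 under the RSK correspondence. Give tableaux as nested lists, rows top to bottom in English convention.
Insert each entry of the permutation into P by Schensted row insertion, recording in Q the position of each new cell.

After inserting 7: P = [[7]].
After inserting 1: P = [[1], [7]].
After inserting 2: P = [[1, 2], [7]].
After inserting 4: P = [[1, 2, 4], [7]].
After inserting 8: P = [[1, 2, 4, 8], [7]].
After inserting 9: P = [[1, 2, 4, 8, 9], [7]].
After inserting 3: P = [[1, 2, 3, 8, 9], [4], [7]].
After inserting 5: P = [[1, 2, 3, 5, 9], [4, 8], [7]].
After inserting 6: P = [[1, 2, 3, 5, 6], [4, 8, 9], [7]].
After inserting 10: P = [[1, 2, 3, 5, 6, 10], [4, 8, 9], [7]].

So P = [[1, 2, 3, 5, 6, 10], [4, 8, 9], [7]], Q = [[1, 3, 4, 5, 6, 10], [2, 8, 9], [7]].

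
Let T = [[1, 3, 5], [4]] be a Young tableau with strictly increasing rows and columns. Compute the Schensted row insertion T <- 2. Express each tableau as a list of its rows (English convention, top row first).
In row 1, 2 replaces 3 (the leftmost entry greater than 2); 3 is bumped to row 2. In row 2, 3 replaces 4 (the leftmost entry greater than 3); 4 is bumped to row 3. 4 starts a new row 3. The new tableau is [[1, 2, 5], [3], [4]].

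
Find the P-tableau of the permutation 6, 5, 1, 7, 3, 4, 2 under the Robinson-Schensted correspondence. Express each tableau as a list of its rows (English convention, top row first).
P = [[1, 2, 4], [3, 7], [5], [6]]

Insert 6: appended to row 1. P = [[6]].
Insert 5: 5 bumps 6 from row 1; 6 starts row 2. P = [[5], [6]].
Insert 1: 1 bumps 5 from row 1; 5 bumps 6 from row 2; 6 starts row 3. P = [[1], [5], [6]].
Insert 7: appended to row 1. P = [[1, 7], [5], [6]].
Insert 3: 3 bumps 7 from row 1; 7 appends to row 2. P = [[1, 3], [5, 7], [6]].
Insert 4: appended to row 1. P = [[1, 3, 4], [5, 7], [6]].
Insert 2: 2 bumps 3 from row 1; 3 bumps 5 from row 2; 5 bumps 6 from row 3; 6 starts row 4. P = [[1, 2, 4], [3, 7], [5], [6]].

So P = [[1, 2, 4], [3, 7], [5], [6]].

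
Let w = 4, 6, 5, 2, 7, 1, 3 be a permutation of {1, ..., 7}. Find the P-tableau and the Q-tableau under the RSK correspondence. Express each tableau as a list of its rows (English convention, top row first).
P = [[1, 3, 7], [2, 5], [4], [6]], Q = [[1, 2, 5], [3, 7], [4], [6]]

Insert each entry of the permutation into P by Schensted row insertion, recording in Q the position of each new cell.

Insert 4: appended to row 1. P = [[4]].
Insert 6: appended to row 1. P = [[4, 6]].
Insert 5: 5 bumps 6 from row 1; 6 starts row 2. P = [[4, 5], [6]].
Insert 2: 2 bumps 4 from row 1; 4 bumps 6 from row 2; 6 starts row 3. P = [[2, 5], [4], [6]].
Insert 7: appended to row 1. P = [[2, 5, 7], [4], [6]].
Insert 1: 1 bumps 2 from row 1; 2 bumps 4 from row 2; 4 bumps 6 from row 3; 6 starts row 4. P = [[1, 5, 7], [2], [4], [6]].
Insert 3: 3 bumps 5 from row 1; 5 appends to row 2. P = [[1, 3, 7], [2, 5], [4], [6]].

So P = [[1, 3, 7], [2, 5], [4], [6]], Q = [[1, 2, 5], [3, 7], [4], [6]].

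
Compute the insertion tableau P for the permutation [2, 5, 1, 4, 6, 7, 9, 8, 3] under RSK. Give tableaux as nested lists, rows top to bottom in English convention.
P = [[1, 3, 6, 7, 8], [2, 4, 9], [5]]

Insert 2: appended to row 1. P = [[2]].
Insert 5: appended to row 1. P = [[2, 5]].
Insert 1: 1 bumps 2 from row 1; 2 starts row 2. P = [[1, 5], [2]].
Insert 4: 4 bumps 5 from row 1; 5 appends to row 2. P = [[1, 4], [2, 5]].
Insert 6: appended to row 1. P = [[1, 4, 6], [2, 5]].
Insert 7: appended to row 1. P = [[1, 4, 6, 7], [2, 5]].
Insert 9: appended to row 1. P = [[1, 4, 6, 7, 9], [2, 5]].
Insert 8: 8 bumps 9 from row 1; 9 appends to row 2. P = [[1, 4, 6, 7, 8], [2, 5, 9]].
Insert 3: 3 bumps 4 from row 1; 4 bumps 5 from row 2; 5 starts row 3. P = [[1, 3, 6, 7, 8], [2, 4, 9], [5]].

So P = [[1, 3, 6, 7, 8], [2, 4, 9], [5]].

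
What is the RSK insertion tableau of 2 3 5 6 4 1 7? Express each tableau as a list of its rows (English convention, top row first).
Insert 2: appended to row 1. P = [[2]].
Insert 3: appended to row 1. P = [[2, 3]].
Insert 5: appended to row 1. P = [[2, 3, 5]].
Insert 6: appended to row 1. P = [[2, 3, 5, 6]].
Insert 4: 4 bumps 5 from row 1; 5 starts row 2. P = [[2, 3, 4, 6], [5]].
Insert 1: 1 bumps 2 from row 1; 2 bumps 5 from row 2; 5 starts row 3. P = [[1, 3, 4, 6], [2], [5]].
Insert 7: appended to row 1. P = [[1, 3, 4, 6, 7], [2], [5]].

So P = [[1, 3, 4, 6, 7], [2], [5]].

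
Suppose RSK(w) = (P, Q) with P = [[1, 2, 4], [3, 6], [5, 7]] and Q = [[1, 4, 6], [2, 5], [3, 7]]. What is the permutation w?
5 3 1 7 2 6 4

Reverse the RSK construction: for i from n down to 1, find the cell of Q containing i, remove the entry at that cell from P, and reverse-bump it up through P; the value ejected from row 1 is w(i).

Step i=7: Q has 7 at row 3, column 2; remove 7 from row 3 of P and reverse-bump: 7 enters row 2 and ejects 6; 6 enters row 1 and ejects 4. So w(7) = 4. P is now [[1, 2, 6], [3, 7], [5]].
Step i=6: Q has 6 at row 1, column 3; remove that cell from P, ejecting 6. So w(6) = 6. P is now [[1, 2], [3, 7], [5]].
Step i=5: Q has 5 at row 2, column 2; remove 7 from row 2 of P and reverse-bump: 7 enters row 1 and ejects 2. So w(5) = 2. P is now [[1, 7], [3], [5]].
Step i=4: Q has 4 at row 1, column 2; remove that cell from P, ejecting 7. So w(4) = 7. P is now [[1], [3], [5]].
Step i=3: Q has 3 at row 3, column 1; remove 5 from row 3 of P and reverse-bump: 5 enters row 2 and ejects 3; 3 enters row 1 and ejects 1. So w(3) = 1. P is now [[3], [5]].
Step i=2: Q has 2 at row 2, column 1; remove 5 from row 2 of P and reverse-bump: 5 enters row 1 and ejects 3. So w(2) = 3. P is now [[5]].
Step i=1: Q has 1 at row 1, column 1; remove that cell from P, ejecting 5. So w(1) = 5. P is now [].

So w = 5 3 1 7 2 6 4.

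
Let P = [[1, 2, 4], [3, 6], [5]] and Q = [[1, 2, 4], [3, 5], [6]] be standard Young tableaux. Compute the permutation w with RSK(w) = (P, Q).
Reverse the RSK construction: for i from n down to 1, find the cell of Q containing i, remove the entry at that cell from P, and reverse-bump it up through P; the value ejected from row 1 is w(i).

Step i=6: Q has 6 at row 3, column 1; remove 5 from row 3 of P and reverse-bump: 5 enters row 2 and ejects 3; 3 enters row 1 and ejects 2. So w(6) = 2. P is now [[1, 3, 4], [5, 6]].
Step i=5: Q has 5 at row 2, column 2; remove 6 from row 2 of P and reverse-bump: 6 enters row 1 and ejects 4. So w(5) = 4. P is now [[1, 3, 6], [5]].
Step i=4: Q has 4 at row 1, column 3; remove that cell from P, ejecting 6. So w(4) = 6. P is now [[1, 3], [5]].
Step i=3: Q has 3 at row 2, column 1; remove 5 from row 2 of P and reverse-bump: 5 enters row 1 and ejects 3. So w(3) = 3. P is now [[1, 5]].
Step i=2: Q has 2 at row 1, column 2; remove that cell from P, ejecting 5. So w(2) = 5. P is now [[1]].
Step i=1: Q has 1 at row 1, column 1; remove that cell from P, ejecting 1. So w(1) = 1. P is now [].

So w = 1 5 3 6 4 2.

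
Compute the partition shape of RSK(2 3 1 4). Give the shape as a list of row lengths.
Row-insert each entry into an empty tableau.

After inserting 2: P = [[2]].
After inserting 3: P = [[2, 3]].
After inserting 1: P = [[1, 3], [2]].
After inserting 4: P = [[1, 3, 4], [2]].

The final insertion tableau P = [[1, 3, 4], [2]] has shape [3, 1].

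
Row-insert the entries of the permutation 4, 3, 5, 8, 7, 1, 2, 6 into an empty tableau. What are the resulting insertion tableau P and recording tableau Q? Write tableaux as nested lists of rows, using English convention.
Insert each entry of the permutation into P by Schensted row insertion, recording in Q the position of each new cell.

Insert 4: appended to row 1. P = [[4]].
Insert 3: 3 bumps 4 from row 1; 4 starts row 2. P = [[3], [4]].
Insert 5: appended to row 1. P = [[3, 5], [4]].
Insert 8: appended to row 1. P = [[3, 5, 8], [4]].
Insert 7: 7 bumps 8 from row 1; 8 appends to row 2. P = [[3, 5, 7], [4, 8]].
Insert 1: 1 bumps 3 from row 1; 3 bumps 4 from row 2; 4 starts row 3. P = [[1, 5, 7], [3, 8], [4]].
Insert 2: 2 bumps 5 from row 1; 5 bumps 8 from row 2; 8 appends to row 3. P = [[1, 2, 7], [3, 5], [4, 8]].
Insert 6: 6 bumps 7 from row 1; 7 appends to row 2. P = [[1, 2, 6], [3, 5, 7], [4, 8]].

So P = [[1, 2, 6], [3, 5, 7], [4, 8]], Q = [[1, 3, 4], [2, 5, 8], [6, 7]].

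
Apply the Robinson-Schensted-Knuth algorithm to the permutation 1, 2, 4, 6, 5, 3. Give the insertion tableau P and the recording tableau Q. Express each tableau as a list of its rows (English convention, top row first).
Insert each entry of the permutation into P by Schensted row insertion, recording in Q the position of each new cell.

Insert 1: appended to row 1. P = [[1]].
Insert 2: appended to row 1. P = [[1, 2]].
Insert 4: appended to row 1. P = [[1, 2, 4]].
Insert 6: appended to row 1. P = [[1, 2, 4, 6]].
Insert 5: 5 bumps 6 from row 1; 6 starts row 2. P = [[1, 2, 4, 5], [6]].
Insert 3: 3 bumps 4 from row 1; 4 bumps 6 from row 2; 6 starts row 3. P = [[1, 2, 3, 5], [4], [6]].

So P = [[1, 2, 3, 5], [4], [6]], Q = [[1, 2, 3, 4], [5], [6]].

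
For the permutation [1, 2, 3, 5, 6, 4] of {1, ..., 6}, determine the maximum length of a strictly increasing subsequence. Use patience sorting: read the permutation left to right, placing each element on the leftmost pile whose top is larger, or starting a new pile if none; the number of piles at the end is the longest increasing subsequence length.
1: new pile. tops = [1]
2: new pile. tops = [1, 2]
3: new pile. tops = [1, 2, 3]
5: new pile. tops = [1, 2, 3, 5]
6: new pile. tops = [1, 2, 3, 5, 6]
4: onto pile 4 (replacing 5). tops = [1, 2, 3, 4, 6]

5 piles, so the longest increasing subsequence has length 5.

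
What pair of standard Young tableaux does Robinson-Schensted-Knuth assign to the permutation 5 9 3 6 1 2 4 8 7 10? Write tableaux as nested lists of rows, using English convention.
P = [[1, 2, 4, 7, 10], [3, 6, 8], [5, 9]], Q = [[1, 2, 7, 8, 10], [3, 4, 9], [5, 6]]

Insert each entry of the permutation into P by Schensted row insertion, recording in Q the position of each new cell.

Insert 5: appended to row 1. P = [[5]].
Insert 9: appended to row 1. P = [[5, 9]].
Insert 3: 3 bumps 5 from row 1; 5 starts row 2. P = [[3, 9], [5]].
Insert 6: 6 bumps 9 from row 1; 9 appends to row 2. P = [[3, 6], [5, 9]].
Insert 1: 1 bumps 3 from row 1; 3 bumps 5 from row 2; 5 starts row 3. P = [[1, 6], [3, 9], [5]].
Insert 2: 2 bumps 6 from row 1; 6 bumps 9 from row 2; 9 appends to row 3. P = [[1, 2], [3, 6], [5, 9]].
Insert 4: appended to row 1. P = [[1, 2, 4], [3, 6], [5, 9]].
Insert 8: appended to row 1. P = [[1, 2, 4, 8], [3, 6], [5, 9]].
Insert 7: 7 bumps 8 from row 1; 8 appends to row 2. P = [[1, 2, 4, 7], [3, 6, 8], [5, 9]].
Insert 10: appended to row 1. P = [[1, 2, 4, 7, 10], [3, 6, 8], [5, 9]].

So P = [[1, 2, 4, 7, 10], [3, 6, 8], [5, 9]], Q = [[1, 2, 7, 8, 10], [3, 4, 9], [5, 6]].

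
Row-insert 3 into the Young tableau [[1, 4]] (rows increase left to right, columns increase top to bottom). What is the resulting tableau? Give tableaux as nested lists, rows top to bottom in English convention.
[[1, 3], [4]]

In row 1, 3 replaces 4 (the leftmost entry greater than 3); 4 is bumped to row 2. 4 starts a new row 2. The new tableau is [[1, 3], [4]].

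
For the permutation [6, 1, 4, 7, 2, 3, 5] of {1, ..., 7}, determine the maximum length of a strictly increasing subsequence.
4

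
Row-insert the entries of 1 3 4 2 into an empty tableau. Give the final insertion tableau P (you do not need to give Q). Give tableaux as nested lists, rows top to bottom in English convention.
Insert 1: appended to row 1. P = [[1]].
Insert 3: appended to row 1. P = [[1, 3]].
Insert 4: appended to row 1. P = [[1, 3, 4]].
Insert 2: 2 bumps 3 from row 1; 3 starts row 2. P = [[1, 2, 4], [3]].

So P = [[1, 2, 4], [3]].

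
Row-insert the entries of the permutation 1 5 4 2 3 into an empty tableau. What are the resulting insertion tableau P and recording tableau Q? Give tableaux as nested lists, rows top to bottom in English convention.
Insert each entry of the permutation into P by Schensted row insertion, recording in Q the position of each new cell.

Insert 1: appended to row 1. P = [[1]], Q = [[1]].
Insert 5: appended to row 1. P = [[1, 5]], Q = [[1, 2]].
Insert 4: 4 bumps 5 from row 1; 5 starts row 2. P = [[1, 4], [5]], Q = [[1, 2], [3]].
Insert 2: 2 bumps 4 from row 1; 4 bumps 5 from row 2; 5 starts row 3. P = [[1, 2], [4], [5]], Q = [[1, 2], [3], [4]].
Insert 3: appended to row 1. P = [[1, 2, 3], [4], [5]], Q = [[1, 2, 5], [3], [4]].

So P = [[1, 2, 3], [4], [5]], Q = [[1, 2, 5], [3], [4]].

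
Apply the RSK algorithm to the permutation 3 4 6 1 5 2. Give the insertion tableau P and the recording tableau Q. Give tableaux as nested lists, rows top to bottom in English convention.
P = [[1, 2, 5], [3, 4], [6]], Q = [[1, 2, 3], [4, 5], [6]]

Insert each entry of the permutation into P by Schensted row insertion, recording in Q the position of each new cell.

Insert 3: appended to row 1. P = [[3]].
Insert 4: appended to row 1. P = [[3, 4]].
Insert 6: appended to row 1. P = [[3, 4, 6]].
Insert 1: 1 bumps 3 from row 1; 3 starts row 2. P = [[1, 4, 6], [3]].
Insert 5: 5 bumps 6 from row 1; 6 appends to row 2. P = [[1, 4, 5], [3, 6]].
Insert 2: 2 bumps 4 from row 1; 4 bumps 6 from row 2; 6 starts row 3. P = [[1, 2, 5], [3, 4], [6]].

So P = [[1, 2, 5], [3, 4], [6]], Q = [[1, 2, 3], [4, 5], [6]].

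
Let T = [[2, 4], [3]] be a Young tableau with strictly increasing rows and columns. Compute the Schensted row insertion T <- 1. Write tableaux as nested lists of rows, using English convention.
[[1, 4], [2], [3]]

In row 1, 1 replaces 2 (the leftmost entry greater than 1); 2 is bumped to row 2. In row 2, 2 replaces 3 (the leftmost entry greater than 2); 3 is bumped to row 3. 3 starts a new row 3. The new tableau is [[1, 4], [2], [3]].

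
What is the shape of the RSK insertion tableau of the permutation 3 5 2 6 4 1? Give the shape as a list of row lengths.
Row-insert each entry into an empty tableau.

After inserting 3: P = [[3]].
After inserting 5: P = [[3, 5]].
After inserting 2: P = [[2, 5], [3]].
After inserting 6: P = [[2, 5, 6], [3]].
After inserting 4: P = [[2, 4, 6], [3, 5]].
After inserting 1: P = [[1, 4, 6], [2, 5], [3]].

The final insertion tableau P = [[1, 4, 6], [2, 5], [3]] has shape [3, 2, 1].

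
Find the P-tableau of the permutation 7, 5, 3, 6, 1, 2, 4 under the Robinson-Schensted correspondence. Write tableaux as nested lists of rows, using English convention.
P = [[1, 2, 4], [3, 6], [5], [7]]

Insert 7: appended to row 1. P = [[7]].
Insert 5: 5 bumps 7 from row 1; 7 starts row 2. P = [[5], [7]].
Insert 3: 3 bumps 5 from row 1; 5 bumps 7 from row 2; 7 starts row 3. P = [[3], [5], [7]].
Insert 6: appended to row 1. P = [[3, 6], [5], [7]].
Insert 1: 1 bumps 3 from row 1; 3 bumps 5 from row 2; 5 bumps 7 from row 3; 7 starts row 4. P = [[1, 6], [3], [5], [7]].
Insert 2: 2 bumps 6 from row 1; 6 appends to row 2. P = [[1, 2], [3, 6], [5], [7]].
Insert 4: appended to row 1. P = [[1, 2, 4], [3, 6], [5], [7]].

So P = [[1, 2, 4], [3, 6], [5], [7]].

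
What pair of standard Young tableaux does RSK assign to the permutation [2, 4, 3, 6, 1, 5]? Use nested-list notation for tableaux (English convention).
P = [[1, 3, 5], [2, 6], [4]], Q = [[1, 2, 4], [3, 6], [5]]

Insert each entry of the permutation into P by Schensted row insertion, recording in Q the position of each new cell.

Insert 2: appended to row 1. P = [[2]].
Insert 4: appended to row 1. P = [[2, 4]].
Insert 3: 3 bumps 4 from row 1; 4 starts row 2. P = [[2, 3], [4]].
Insert 6: appended to row 1. P = [[2, 3, 6], [4]].
Insert 1: 1 bumps 2 from row 1; 2 bumps 4 from row 2; 4 starts row 3. P = [[1, 3, 6], [2], [4]].
Insert 5: 5 bumps 6 from row 1; 6 appends to row 2. P = [[1, 3, 5], [2, 6], [4]].

So P = [[1, 3, 5], [2, 6], [4]], Q = [[1, 2, 4], [3, 6], [5]].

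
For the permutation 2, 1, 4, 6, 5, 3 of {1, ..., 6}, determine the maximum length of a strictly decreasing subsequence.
3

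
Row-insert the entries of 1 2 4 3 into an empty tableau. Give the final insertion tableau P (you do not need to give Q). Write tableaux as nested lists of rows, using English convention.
P = [[1, 2, 3], [4]]

Insert 1: appended to row 1. P = [[1]].
Insert 2: appended to row 1. P = [[1, 2]].
Insert 4: appended to row 1. P = [[1, 2, 4]].
Insert 3: 3 bumps 4 from row 1; 4 starts row 2. P = [[1, 2, 3], [4]].

So P = [[1, 2, 3], [4]].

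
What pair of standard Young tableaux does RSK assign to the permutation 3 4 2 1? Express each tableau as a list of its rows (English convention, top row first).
Insert each entry of the permutation into P by Schensted row insertion, recording in Q the position of each new cell.

Insert 3: appended to row 1. P = [[3]], Q = [[1]].
Insert 4: appended to row 1. P = [[3, 4]], Q = [[1, 2]].
Insert 2: 2 bumps 3 from row 1; 3 starts row 2. P = [[2, 4], [3]], Q = [[1, 2], [3]].
Insert 1: 1 bumps 2 from row 1; 2 bumps 3 from row 2; 3 starts row 3. P = [[1, 4], [2], [3]], Q = [[1, 2], [3], [4]].

So P = [[1, 4], [2], [3]], Q = [[1, 2], [3], [4]].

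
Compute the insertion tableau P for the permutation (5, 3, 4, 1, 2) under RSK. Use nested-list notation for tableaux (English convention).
Insert 5: appended to row 1. P = [[5]].
Insert 3: 3 bumps 5 from row 1; 5 starts row 2. P = [[3], [5]].
Insert 4: appended to row 1. P = [[3, 4], [5]].
Insert 1: 1 bumps 3 from row 1; 3 bumps 5 from row 2; 5 starts row 3. P = [[1, 4], [3], [5]].
Insert 2: 2 bumps 4 from row 1; 4 appends to row 2. P = [[1, 2], [3, 4], [5]].

So P = [[1, 2], [3, 4], [5]].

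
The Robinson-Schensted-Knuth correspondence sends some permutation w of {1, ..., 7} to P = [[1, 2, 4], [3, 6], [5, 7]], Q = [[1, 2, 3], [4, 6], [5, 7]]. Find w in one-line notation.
Reverse the RSK construction: for i from n down to 1, find the cell of Q containing i, remove the entry at that cell from P, and reverse-bump it up through P; the value ejected from row 1 is w(i).

Step i=7: Q has 7 at row 3, column 2; remove 7 from row 3 of P and reverse-bump: 7 enters row 2 and ejects 6; 6 enters row 1 and ejects 4. So w(7) = 4. P is now [[1, 2, 6], [3, 7], [5]].
Step i=6: Q has 6 at row 2, column 2; remove 7 from row 2 of P and reverse-bump: 7 enters row 1 and ejects 6. So w(6) = 6. P is now [[1, 2, 7], [3], [5]].
Step i=5: Q has 5 at row 3, column 1; remove 5 from row 3 of P and reverse-bump: 5 enters row 2 and ejects 3; 3 enters row 1 and ejects 2. So w(5) = 2. P is now [[1, 3, 7], [5]].
Step i=4: Q has 4 at row 2, column 1; remove 5 from row 2 of P and reverse-bump: 5 enters row 1 and ejects 3. So w(4) = 3. P is now [[1, 5, 7]].
Step i=3: Q has 3 at row 1, column 3; remove that cell from P, ejecting 7. So w(3) = 7. P is now [[1, 5]].
Step i=2: Q has 2 at row 1, column 2; remove that cell from P, ejecting 5. So w(2) = 5. P is now [[1]].
Step i=1: Q has 1 at row 1, column 1; remove that cell from P, ejecting 1. So w(1) = 1. P is now [].

So w = 1 5 7 3 2 6 4.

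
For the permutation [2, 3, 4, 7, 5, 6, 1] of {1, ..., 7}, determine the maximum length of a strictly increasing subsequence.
5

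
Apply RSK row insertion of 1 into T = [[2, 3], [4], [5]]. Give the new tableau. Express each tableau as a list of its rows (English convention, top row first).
In row 1, 1 replaces 2 (the leftmost entry greater than 1); 2 is bumped to row 2. In row 2, 2 replaces 4 (the leftmost entry greater than 2); 4 is bumped to row 3. In row 3, 4 replaces 5 (the leftmost entry greater than 4); 5 is bumped to row 4. 5 starts a new row 4. The new tableau is [[1, 3], [2], [4], [5]].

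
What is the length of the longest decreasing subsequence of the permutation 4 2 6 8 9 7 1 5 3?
4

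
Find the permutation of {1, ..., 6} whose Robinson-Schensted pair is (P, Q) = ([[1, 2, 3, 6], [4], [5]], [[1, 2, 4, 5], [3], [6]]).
Reverse the RSK construction: for i from n down to 1, find the cell of Q containing i, remove the entry at that cell from P, and reverse-bump it up through P; the value ejected from row 1 is w(i).

Step i=6: Q has 6 at row 3, column 1; remove 5 from row 3 of P and reverse-bump: 5 enters row 2 and ejects 4; 4 enters row 1 and ejects 3. So w(6) = 3. P is now [[1, 2, 4, 6], [5]].
Step i=5: Q has 5 at row 1, column 4; remove that cell from P, ejecting 6. So w(5) = 6. P is now [[1, 2, 4], [5]].
Step i=4: Q has 4 at row 1, column 3; remove that cell from P, ejecting 4. So w(4) = 4. P is now [[1, 2], [5]].
Step i=3: Q has 3 at row 2, column 1; remove 5 from row 2 of P and reverse-bump: 5 enters row 1 and ejects 2. So w(3) = 2. P is now [[1, 5]].
Step i=2: Q has 2 at row 1, column 2; remove that cell from P, ejecting 5. So w(2) = 5. P is now [[1]].
Step i=1: Q has 1 at row 1, column 1; remove that cell from P, ejecting 1. So w(1) = 1. P is now [].

So w = 1 5 2 4 6 3.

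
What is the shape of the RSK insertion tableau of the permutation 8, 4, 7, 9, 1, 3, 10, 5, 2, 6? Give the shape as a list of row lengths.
[4, 4, 1, 1]

Row-insert each entry into an empty tableau.

After inserting 8: P = [[8]].
After inserting 4: P = [[4], [8]].
After inserting 7: P = [[4, 7], [8]].
After inserting 9: P = [[4, 7, 9], [8]].
After inserting 1: P = [[1, 7, 9], [4], [8]].
After inserting 3: P = [[1, 3, 9], [4, 7], [8]].
After inserting 10: P = [[1, 3, 9, 10], [4, 7], [8]].
After inserting 5: P = [[1, 3, 5, 10], [4, 7, 9], [8]].
After inserting 2: P = [[1, 2, 5, 10], [3, 7, 9], [4], [8]].
After inserting 6: P = [[1, 2, 5, 6], [3, 7, 9, 10], [4], [8]].

The final insertion tableau P = [[1, 2, 5, 6], [3, 7, 9, 10], [4], [8]] has shape [4, 4, 1, 1].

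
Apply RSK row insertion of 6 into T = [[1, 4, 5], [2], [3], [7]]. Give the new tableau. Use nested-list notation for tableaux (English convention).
[[1, 4, 5, 6], [2], [3], [7]]

6 is larger than every entry of row 1, so it is appended to row 1. The new tableau is [[1, 4, 5, 6], [2], [3], [7]].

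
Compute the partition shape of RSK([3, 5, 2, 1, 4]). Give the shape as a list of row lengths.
[2, 2, 1]

Row-insert each entry into an empty tableau.

After inserting 3: P = [[3]].
After inserting 5: P = [[3, 5]].
After inserting 2: P = [[2, 5], [3]].
After inserting 1: P = [[1, 5], [2], [3]].
After inserting 4: P = [[1, 4], [2, 5], [3]].

The final insertion tableau P = [[1, 4], [2, 5], [3]] has shape [2, 2, 1].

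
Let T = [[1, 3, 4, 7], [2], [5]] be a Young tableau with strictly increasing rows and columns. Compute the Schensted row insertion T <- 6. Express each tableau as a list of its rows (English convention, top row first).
In row 1, 6 replaces 7 (the leftmost entry greater than 6); 7 is bumped to row 2. 7 is appended to row 2. The new tableau is [[1, 3, 4, 6], [2, 7], [5]].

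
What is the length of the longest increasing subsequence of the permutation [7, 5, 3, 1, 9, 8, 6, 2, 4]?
3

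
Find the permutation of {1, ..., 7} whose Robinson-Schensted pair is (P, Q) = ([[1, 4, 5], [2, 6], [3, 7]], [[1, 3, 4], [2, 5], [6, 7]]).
Reverse the RSK construction: for i from n down to 1, find the cell of Q containing i, remove the entry at that cell from P, and reverse-bump it up through P; the value ejected from row 1 is w(i).

Step i=7: Q has 7 at row 3, column 2; remove 7 from row 3 of P and reverse-bump: 7 enters row 2 and ejects 6; 6 enters row 1 and ejects 5. So w(7) = 5. P is now [[1, 4, 6], [2, 7], [3]].
Step i=6: Q has 6 at row 3, column 1; remove 3 from row 3 of P and reverse-bump: 3 enters row 2 and ejects 2; 2 enters row 1 and ejects 1. So w(6) = 1. P is now [[2, 4, 6], [3, 7]].
Step i=5: Q has 5 at row 2, column 2; remove 7 from row 2 of P and reverse-bump: 7 enters row 1 and ejects 6. So w(5) = 6. P is now [[2, 4, 7], [3]].
Step i=4: Q has 4 at row 1, column 3; remove that cell from P, ejecting 7. So w(4) = 7. P is now [[2, 4], [3]].
Step i=3: Q has 3 at row 1, column 2; remove that cell from P, ejecting 4. So w(3) = 4. P is now [[2], [3]].
Step i=2: Q has 2 at row 2, column 1; remove 3 from row 2 of P and reverse-bump: 3 enters row 1 and ejects 2. So w(2) = 2. P is now [[3]].
Step i=1: Q has 1 at row 1, column 1; remove that cell from P, ejecting 3. So w(1) = 3. P is now [].

So w = 3 2 4 7 6 1 5.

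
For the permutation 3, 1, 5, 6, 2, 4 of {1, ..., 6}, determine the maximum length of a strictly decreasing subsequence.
2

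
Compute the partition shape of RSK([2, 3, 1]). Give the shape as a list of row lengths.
[2, 1]

Row-insert each entry into an empty tableau.

After inserting 2: P = [[2]].
After inserting 3: P = [[2, 3]].
After inserting 1: P = [[1, 3], [2]].

The final insertion tableau P = [[1, 3], [2]] has shape [2, 1].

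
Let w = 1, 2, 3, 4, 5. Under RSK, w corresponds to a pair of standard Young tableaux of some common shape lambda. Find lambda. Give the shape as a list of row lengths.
Row-insert each entry into an empty tableau.

After inserting 1: P = [[1]].
After inserting 2: P = [[1, 2]].
After inserting 3: P = [[1, 2, 3]].
After inserting 4: P = [[1, 2, 3, 4]].
After inserting 5: P = [[1, 2, 3, 4, 5]].

The final insertion tableau P = [[1, 2, 3, 4, 5]] has shape [5].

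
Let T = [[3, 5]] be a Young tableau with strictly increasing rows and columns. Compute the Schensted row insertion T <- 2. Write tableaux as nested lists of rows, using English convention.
[[2, 5], [3]]

In row 1, 2 replaces 3 (the leftmost entry greater than 2); 3 is bumped to row 2. 3 starts a new row 2. The new tableau is [[2, 5], [3]].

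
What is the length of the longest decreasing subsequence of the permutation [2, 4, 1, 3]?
2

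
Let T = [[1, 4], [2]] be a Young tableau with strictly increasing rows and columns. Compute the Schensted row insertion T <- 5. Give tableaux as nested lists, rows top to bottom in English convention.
[[1, 4, 5], [2]]

5 is larger than every entry of row 1, so it is appended to row 1. The new tableau is [[1, 4, 5], [2]].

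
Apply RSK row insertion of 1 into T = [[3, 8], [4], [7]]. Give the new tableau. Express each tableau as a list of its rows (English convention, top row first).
[[1, 8], [3], [4], [7]]

In row 1, 1 replaces 3 (the leftmost entry greater than 1); 3 is bumped to row 2. In row 2, 3 replaces 4 (the leftmost entry greater than 3); 4 is bumped to row 3. In row 3, 4 replaces 7 (the leftmost entry greater than 4); 7 is bumped to row 4. 7 starts a new row 4. The new tableau is [[1, 8], [3], [4], [7]].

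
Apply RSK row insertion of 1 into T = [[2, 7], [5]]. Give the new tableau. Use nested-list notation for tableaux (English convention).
[[1, 7], [2], [5]]

In row 1, 1 replaces 2 (the leftmost entry greater than 1); 2 is bumped to row 2. In row 2, 2 replaces 5 (the leftmost entry greater than 2); 5 is bumped to row 3. 5 starts a new row 3. The new tableau is [[1, 7], [2], [5]].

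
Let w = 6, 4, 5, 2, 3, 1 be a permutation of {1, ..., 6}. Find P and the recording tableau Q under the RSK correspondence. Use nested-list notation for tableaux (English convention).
P = [[1, 3], [2, 5], [4], [6]], Q = [[1, 3], [2, 5], [4], [6]]

Insert each entry of the permutation into P by Schensted row insertion, recording in Q the position of each new cell.

Insert 6: appended to row 1. P = [[6]], Q = [[1]].
Insert 4: 4 bumps 6 from row 1; 6 starts row 2. P = [[4], [6]], Q = [[1], [2]].
Insert 5: appended to row 1. P = [[4, 5], [6]], Q = [[1, 3], [2]].
Insert 2: 2 bumps 4 from row 1; 4 bumps 6 from row 2; 6 starts row 3. P = [[2, 5], [4], [6]], Q = [[1, 3], [2], [4]].
Insert 3: 3 bumps 5 from row 1; 5 appends to row 2. P = [[2, 3], [4, 5], [6]], Q = [[1, 3], [2, 5], [4]].
Insert 1: 1 bumps 2 from row 1; 2 bumps 4 from row 2; 4 bumps 6 from row 3; 6 starts row 4. P = [[1, 3], [2, 5], [4], [6]], Q = [[1, 3], [2, 5], [4], [6]].

So P = [[1, 3], [2, 5], [4], [6]], Q = [[1, 3], [2, 5], [4], [6]].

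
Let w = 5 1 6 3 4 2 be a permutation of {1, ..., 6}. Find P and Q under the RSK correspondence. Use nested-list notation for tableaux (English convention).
Insert each entry of the permutation into P by Schensted row insertion, recording in Q the position of each new cell.

Insert 5: appended to row 1. P = [[5]].
Insert 1: 1 bumps 5 from row 1; 5 starts row 2. P = [[1], [5]].
Insert 6: appended to row 1. P = [[1, 6], [5]].
Insert 3: 3 bumps 6 from row 1; 6 appends to row 2. P = [[1, 3], [5, 6]].
Insert 4: appended to row 1. P = [[1, 3, 4], [5, 6]].
Insert 2: 2 bumps 3 from row 1; 3 bumps 5 from row 2; 5 starts row 3. P = [[1, 2, 4], [3, 6], [5]].

So P = [[1, 2, 4], [3, 6], [5]], Q = [[1, 3, 5], [2, 4], [6]].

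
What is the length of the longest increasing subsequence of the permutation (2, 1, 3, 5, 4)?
3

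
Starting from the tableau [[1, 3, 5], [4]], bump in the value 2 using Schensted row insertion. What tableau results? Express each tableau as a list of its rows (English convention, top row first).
[[1, 2, 5], [3], [4]]

In row 1, 2 replaces 3 (the leftmost entry greater than 2); 3 is bumped to row 2. In row 2, 3 replaces 4 (the leftmost entry greater than 3); 4 is bumped to row 3. 4 starts a new row 3. The new tableau is [[1, 2, 5], [3], [4]].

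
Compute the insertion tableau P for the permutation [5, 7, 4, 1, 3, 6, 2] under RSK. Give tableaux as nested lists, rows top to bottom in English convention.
Insert 5: appended to row 1. P = [[5]].
Insert 7: appended to row 1. P = [[5, 7]].
Insert 4: 4 bumps 5 from row 1; 5 starts row 2. P = [[4, 7], [5]].
Insert 1: 1 bumps 4 from row 1; 4 bumps 5 from row 2; 5 starts row 3. P = [[1, 7], [4], [5]].
Insert 3: 3 bumps 7 from row 1; 7 appends to row 2. P = [[1, 3], [4, 7], [5]].
Insert 6: appended to row 1. P = [[1, 3, 6], [4, 7], [5]].
Insert 2: 2 bumps 3 from row 1; 3 bumps 4 from row 2; 4 bumps 5 from row 3; 5 starts row 4. P = [[1, 2, 6], [3, 7], [4], [5]].

So P = [[1, 2, 6], [3, 7], [4], [5]].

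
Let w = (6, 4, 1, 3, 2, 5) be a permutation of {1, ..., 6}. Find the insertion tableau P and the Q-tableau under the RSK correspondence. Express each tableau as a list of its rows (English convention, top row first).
Insert each entry of the permutation into P by Schensted row insertion, recording in Q the position of each new cell.

Insert 6: appended to row 1. P = [[6]].
Insert 4: 4 bumps 6 from row 1; 6 starts row 2. P = [[4], [6]].
Insert 1: 1 bumps 4 from row 1; 4 bumps 6 from row 2; 6 starts row 3. P = [[1], [4], [6]].
Insert 3: appended to row 1. P = [[1, 3], [4], [6]].
Insert 2: 2 bumps 3 from row 1; 3 bumps 4 from row 2; 4 bumps 6 from row 3; 6 starts row 4. P = [[1, 2], [3], [4], [6]].
Insert 5: appended to row 1. P = [[1, 2, 5], [3], [4], [6]].

So P = [[1, 2, 5], [3], [4], [6]], Q = [[1, 4, 6], [2], [3], [5]].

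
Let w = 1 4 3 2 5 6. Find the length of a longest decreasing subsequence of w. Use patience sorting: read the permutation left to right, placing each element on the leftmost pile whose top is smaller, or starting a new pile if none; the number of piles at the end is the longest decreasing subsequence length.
3

1: new pile. tops = [1]
4: onto pile 1 (replacing 1). tops = [4]
3: new pile. tops = [4, 3]
2: new pile. tops = [4, 3, 2]
5: onto pile 1 (replacing 4). tops = [5, 3, 2]
6: onto pile 1 (replacing 5). tops = [6, 3, 2]

3 piles, so the longest decreasing subsequence has length 3.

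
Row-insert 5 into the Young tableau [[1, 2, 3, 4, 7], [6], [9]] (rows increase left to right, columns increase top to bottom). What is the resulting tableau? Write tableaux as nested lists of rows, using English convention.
In row 1, 5 replaces 7 (the leftmost entry greater than 5); 7 is bumped to row 2. 7 is appended to row 2. The new tableau is [[1, 2, 3, 4, 5], [6, 7], [9]].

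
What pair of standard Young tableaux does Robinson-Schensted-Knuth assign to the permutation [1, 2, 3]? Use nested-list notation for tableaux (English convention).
P = [[1, 2, 3]], Q = [[1, 2, 3]]

Insert each entry of the permutation into P by Schensted row insertion, recording in Q the position of each new cell.

Insert 1: appended to row 1. P = [[1]].
Insert 2: appended to row 1. P = [[1, 2]].
Insert 3: appended to row 1. P = [[1, 2, 3]].

So P = [[1, 2, 3]], Q = [[1, 2, 3]].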